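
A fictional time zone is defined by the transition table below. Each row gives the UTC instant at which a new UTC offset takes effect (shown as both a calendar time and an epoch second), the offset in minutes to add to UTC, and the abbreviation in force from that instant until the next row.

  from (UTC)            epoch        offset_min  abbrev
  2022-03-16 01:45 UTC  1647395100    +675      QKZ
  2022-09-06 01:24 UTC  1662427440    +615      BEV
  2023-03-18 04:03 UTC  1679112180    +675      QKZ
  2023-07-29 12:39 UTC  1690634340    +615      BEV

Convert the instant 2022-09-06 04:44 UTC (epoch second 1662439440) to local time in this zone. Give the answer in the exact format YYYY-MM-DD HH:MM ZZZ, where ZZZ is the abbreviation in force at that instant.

2022-09-06 14:59 BEV

Query: 2022-09-06 04:44 UTC
Rule 2/4 (BEV, +10:15): 2022-09-06 01:24 UTC ≤ query < 2023-03-18 04:03 UTC
4·60 + 44 + 615 = 899 min
899 = 0·1440 + 899; 899 = 14·60 + 59 → 14:59, same day
→ 2022-09-06 14:59 BEV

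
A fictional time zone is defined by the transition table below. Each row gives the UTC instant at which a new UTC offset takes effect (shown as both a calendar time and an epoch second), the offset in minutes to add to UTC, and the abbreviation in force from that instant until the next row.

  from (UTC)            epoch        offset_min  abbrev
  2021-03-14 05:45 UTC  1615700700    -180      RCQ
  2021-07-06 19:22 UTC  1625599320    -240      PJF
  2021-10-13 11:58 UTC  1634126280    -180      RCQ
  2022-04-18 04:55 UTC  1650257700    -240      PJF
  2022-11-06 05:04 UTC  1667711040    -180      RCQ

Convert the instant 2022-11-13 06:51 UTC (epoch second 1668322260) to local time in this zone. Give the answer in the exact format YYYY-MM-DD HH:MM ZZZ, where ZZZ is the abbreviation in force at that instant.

Query: 2022-11-13 06:51 UTC
Rule 5/5 (RCQ, -03:00): 2022-11-06 05:04 UTC ≤ query < +∞
6·60 + 51 - 180 = 231 min
231 = 0·1440 + 231; 231 = 3·60 + 51 → 03:51, same day
→ 2022-11-13 03:51 RCQ

2022-11-13 03:51 RCQ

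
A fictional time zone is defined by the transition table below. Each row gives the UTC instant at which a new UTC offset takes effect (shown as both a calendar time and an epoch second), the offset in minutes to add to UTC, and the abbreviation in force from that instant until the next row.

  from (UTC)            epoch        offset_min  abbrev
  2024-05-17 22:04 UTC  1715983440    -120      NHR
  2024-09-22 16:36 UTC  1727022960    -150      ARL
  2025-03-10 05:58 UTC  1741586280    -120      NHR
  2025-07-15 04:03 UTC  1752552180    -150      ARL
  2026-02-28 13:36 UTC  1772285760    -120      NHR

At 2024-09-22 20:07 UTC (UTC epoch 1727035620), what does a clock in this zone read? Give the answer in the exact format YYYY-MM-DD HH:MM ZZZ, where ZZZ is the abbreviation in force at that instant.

Query: 2024-09-22 20:07 UTC
Rule 2/5 (ARL, -02:30): 2024-09-22 16:36 UTC ≤ query < 2025-03-10 05:58 UTC
20·60 + 7 - 150 = 1057 min
1057 = 0·1440 + 1057; 1057 = 17·60 + 37 → 17:37, same day
→ 2024-09-22 17:37 ARL

2024-09-22 17:37 ARL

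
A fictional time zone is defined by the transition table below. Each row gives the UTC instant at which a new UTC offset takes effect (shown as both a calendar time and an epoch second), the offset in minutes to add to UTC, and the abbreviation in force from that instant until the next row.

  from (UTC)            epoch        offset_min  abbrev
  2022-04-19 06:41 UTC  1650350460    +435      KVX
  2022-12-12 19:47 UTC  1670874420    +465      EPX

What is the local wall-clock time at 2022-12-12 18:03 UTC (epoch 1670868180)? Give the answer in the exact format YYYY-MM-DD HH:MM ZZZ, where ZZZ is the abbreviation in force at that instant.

Query: 2022-12-12 18:03 UTC
Rule 1/2 (KVX, +07:15): 2022-04-19 06:41 UTC ≤ query < 2022-12-12 19:47 UTC
18·60 + 3 + 435 = 1518 min
1518 = 1·1440 + 78; 78 = 1·60 + 18 → 01:18, 2022-12-12 + 1 day = 2022-12-13
→ 2022-12-13 01:18 KVX

2022-12-13 01:18 KVX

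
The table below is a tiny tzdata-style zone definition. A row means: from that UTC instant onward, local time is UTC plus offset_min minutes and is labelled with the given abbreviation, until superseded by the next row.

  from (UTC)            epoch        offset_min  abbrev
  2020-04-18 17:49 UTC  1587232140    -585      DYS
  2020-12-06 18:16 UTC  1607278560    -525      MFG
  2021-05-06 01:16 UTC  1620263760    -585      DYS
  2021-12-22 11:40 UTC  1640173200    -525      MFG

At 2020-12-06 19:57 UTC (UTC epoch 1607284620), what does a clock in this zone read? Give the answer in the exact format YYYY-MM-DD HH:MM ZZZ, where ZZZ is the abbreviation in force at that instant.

Query: 2020-12-06 19:57 UTC
Rule 2/4 (MFG, -08:45): 2020-12-06 18:16 UTC ≤ query < 2021-05-06 01:16 UTC
19·60 + 57 - 525 = 672 min
672 = 0·1440 + 672; 672 = 11·60 + 12 → 11:12, same day
→ 2020-12-06 11:12 MFG

2020-12-06 11:12 MFG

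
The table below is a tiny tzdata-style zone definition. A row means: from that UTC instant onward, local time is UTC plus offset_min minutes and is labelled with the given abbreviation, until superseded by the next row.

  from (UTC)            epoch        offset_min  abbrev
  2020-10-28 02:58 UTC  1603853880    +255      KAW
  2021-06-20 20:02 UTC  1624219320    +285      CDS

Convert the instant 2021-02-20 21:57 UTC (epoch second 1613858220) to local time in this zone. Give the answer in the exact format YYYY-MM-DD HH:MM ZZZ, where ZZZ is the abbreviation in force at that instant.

Query: 2021-02-20 21:57 UTC
Rule 1/2 (KAW, +04:15): 2020-10-28 02:58 UTC ≤ query < 2021-06-20 20:02 UTC
21·60 + 57 + 255 = 1572 min
1572 = 1·1440 + 132; 132 = 2·60 + 12 → 02:12, 2021-02-20 + 1 day = 2021-02-21
→ 2021-02-21 02:12 KAW

2021-02-21 02:12 KAW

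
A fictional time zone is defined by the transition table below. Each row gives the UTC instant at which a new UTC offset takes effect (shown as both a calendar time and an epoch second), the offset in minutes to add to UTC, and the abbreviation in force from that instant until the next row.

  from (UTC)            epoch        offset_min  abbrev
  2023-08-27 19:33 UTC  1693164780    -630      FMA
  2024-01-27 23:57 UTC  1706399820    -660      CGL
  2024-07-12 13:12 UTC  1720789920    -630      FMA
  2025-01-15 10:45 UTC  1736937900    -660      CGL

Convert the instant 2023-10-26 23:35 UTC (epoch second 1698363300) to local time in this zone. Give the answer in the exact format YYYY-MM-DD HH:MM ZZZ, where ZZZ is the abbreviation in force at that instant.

2023-10-26 13:05 FMA

Query: 2023-10-26 23:35 UTC
Rule 1/4 (FMA, -10:30): 2023-08-27 19:33 UTC ≤ query < 2024-01-27 23:57 UTC
23·60 + 35 - 630 = 785 min
785 = 0·1440 + 785; 785 = 13·60 + 5 → 13:05, same day
→ 2023-10-26 13:05 FMA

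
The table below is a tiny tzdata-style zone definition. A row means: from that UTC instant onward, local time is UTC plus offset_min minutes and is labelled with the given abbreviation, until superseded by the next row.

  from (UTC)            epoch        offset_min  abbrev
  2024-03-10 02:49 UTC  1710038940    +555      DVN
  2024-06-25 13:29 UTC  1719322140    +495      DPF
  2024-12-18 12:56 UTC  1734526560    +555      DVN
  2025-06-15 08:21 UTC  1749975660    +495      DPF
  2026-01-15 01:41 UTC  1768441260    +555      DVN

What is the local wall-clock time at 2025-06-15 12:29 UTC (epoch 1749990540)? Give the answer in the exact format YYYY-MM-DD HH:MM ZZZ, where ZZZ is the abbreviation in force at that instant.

Query: 2025-06-15 12:29 UTC
Rule 4/5 (DPF, +08:15): 2025-06-15 08:21 UTC ≤ query < 2026-01-15 01:41 UTC
12·60 + 29 + 495 = 1244 min
1244 = 0·1440 + 1244; 1244 = 20·60 + 44 → 20:44, same day
→ 2025-06-15 20:44 DPF

2025-06-15 20:44 DPF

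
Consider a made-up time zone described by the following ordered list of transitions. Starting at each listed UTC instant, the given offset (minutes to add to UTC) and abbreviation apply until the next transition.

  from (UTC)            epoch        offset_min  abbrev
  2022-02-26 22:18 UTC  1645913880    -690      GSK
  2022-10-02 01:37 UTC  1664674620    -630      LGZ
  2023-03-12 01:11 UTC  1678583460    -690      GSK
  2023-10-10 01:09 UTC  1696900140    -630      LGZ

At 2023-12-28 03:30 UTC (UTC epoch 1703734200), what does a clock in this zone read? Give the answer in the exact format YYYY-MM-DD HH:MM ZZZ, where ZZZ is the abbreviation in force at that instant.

2023-12-27 17:00 LGZ

Query: 2023-12-28 03:30 UTC
Rule 4/4 (LGZ, -10:30): 2023-10-10 01:09 UTC ≤ query < +∞
3·60 + 30 - 630 = -420 min
-420 = -1·1440 + 1020; 1020 = 17·60 + 0 → 17:00, 2023-12-28 - 1 day = 2023-12-27
→ 2023-12-27 17:00 LGZ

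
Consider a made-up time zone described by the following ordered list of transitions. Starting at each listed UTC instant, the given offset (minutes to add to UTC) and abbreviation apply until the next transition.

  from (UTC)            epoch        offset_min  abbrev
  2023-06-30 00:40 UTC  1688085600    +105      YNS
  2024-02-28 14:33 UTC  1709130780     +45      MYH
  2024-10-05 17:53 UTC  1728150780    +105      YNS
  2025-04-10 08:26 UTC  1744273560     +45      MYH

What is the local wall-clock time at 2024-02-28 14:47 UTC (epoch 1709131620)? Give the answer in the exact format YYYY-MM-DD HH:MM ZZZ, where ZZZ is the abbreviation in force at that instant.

2024-02-28 15:32 MYH

Query: 2024-02-28 14:47 UTC
Rule 2/4 (MYH, +00:45): 2024-02-28 14:33 UTC ≤ query < 2024-10-05 17:53 UTC
14·60 + 47 + 45 = 932 min
932 = 0·1440 + 932; 932 = 15·60 + 32 → 15:32, same day
→ 2024-02-28 15:32 MYH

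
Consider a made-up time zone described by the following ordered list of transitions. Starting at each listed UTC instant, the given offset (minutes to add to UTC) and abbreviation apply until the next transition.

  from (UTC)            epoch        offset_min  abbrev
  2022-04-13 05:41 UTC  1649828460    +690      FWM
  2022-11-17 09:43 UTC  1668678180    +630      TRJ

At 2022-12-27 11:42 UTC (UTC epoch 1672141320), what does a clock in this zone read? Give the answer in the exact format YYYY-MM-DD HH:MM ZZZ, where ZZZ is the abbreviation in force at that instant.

2022-12-27 22:12 TRJ

Query: 2022-12-27 11:42 UTC
Rule 2/2 (TRJ, +10:30): 2022-11-17 09:43 UTC ≤ query < +∞
11·60 + 42 + 630 = 1332 min
1332 = 0·1440 + 1332; 1332 = 22·60 + 12 → 22:12, same day
→ 2022-12-27 22:12 TRJ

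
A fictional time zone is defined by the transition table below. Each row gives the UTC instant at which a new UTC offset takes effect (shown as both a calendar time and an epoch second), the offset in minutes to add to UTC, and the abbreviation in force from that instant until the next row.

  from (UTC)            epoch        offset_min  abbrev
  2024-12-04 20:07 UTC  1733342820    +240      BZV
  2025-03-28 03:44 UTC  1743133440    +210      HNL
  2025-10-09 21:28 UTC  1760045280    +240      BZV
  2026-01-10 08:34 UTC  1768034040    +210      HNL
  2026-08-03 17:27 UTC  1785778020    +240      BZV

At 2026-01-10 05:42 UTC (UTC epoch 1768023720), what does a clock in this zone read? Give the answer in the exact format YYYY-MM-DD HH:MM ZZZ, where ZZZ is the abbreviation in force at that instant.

2026-01-10 09:42 BZV

Query: 2026-01-10 05:42 UTC
Rule 3/5 (BZV, +04:00): 2025-10-09 21:28 UTC ≤ query < 2026-01-10 08:34 UTC
5·60 + 42 + 240 = 582 min
582 = 0·1440 + 582; 582 = 9·60 + 42 → 09:42, same day
→ 2026-01-10 09:42 BZV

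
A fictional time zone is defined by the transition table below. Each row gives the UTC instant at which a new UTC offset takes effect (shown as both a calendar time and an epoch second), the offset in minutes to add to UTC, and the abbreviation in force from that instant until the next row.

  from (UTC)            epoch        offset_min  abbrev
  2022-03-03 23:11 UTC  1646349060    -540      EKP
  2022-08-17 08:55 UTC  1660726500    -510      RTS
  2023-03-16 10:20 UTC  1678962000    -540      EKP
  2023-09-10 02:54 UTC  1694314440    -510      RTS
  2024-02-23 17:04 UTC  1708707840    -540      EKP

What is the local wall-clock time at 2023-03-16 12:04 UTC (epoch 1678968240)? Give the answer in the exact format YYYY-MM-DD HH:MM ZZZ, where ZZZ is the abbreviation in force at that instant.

2023-03-16 03:04 EKP

Query: 2023-03-16 12:04 UTC
Rule 3/5 (EKP, -09:00): 2023-03-16 10:20 UTC ≤ query < 2023-09-10 02:54 UTC
12·60 + 4 - 540 = 184 min
184 = 0·1440 + 184; 184 = 3·60 + 4 → 03:04, same day
→ 2023-03-16 03:04 EKP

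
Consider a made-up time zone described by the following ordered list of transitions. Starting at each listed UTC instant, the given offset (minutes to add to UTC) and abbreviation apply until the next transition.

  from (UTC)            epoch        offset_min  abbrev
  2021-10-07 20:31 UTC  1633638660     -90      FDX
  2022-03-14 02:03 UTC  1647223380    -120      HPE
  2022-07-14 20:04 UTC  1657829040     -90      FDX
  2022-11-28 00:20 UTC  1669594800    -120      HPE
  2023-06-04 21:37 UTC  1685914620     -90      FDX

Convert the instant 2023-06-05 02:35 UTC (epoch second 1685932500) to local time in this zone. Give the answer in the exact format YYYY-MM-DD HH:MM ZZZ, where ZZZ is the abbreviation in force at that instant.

2023-06-05 01:05 FDX

Query: 2023-06-05 02:35 UTC
Rule 5/5 (FDX, -01:30): 2023-06-04 21:37 UTC ≤ query < +∞
2·60 + 35 - 90 = 65 min
65 = 0·1440 + 65; 65 = 1·60 + 5 → 01:05, same day
→ 2023-06-05 01:05 FDX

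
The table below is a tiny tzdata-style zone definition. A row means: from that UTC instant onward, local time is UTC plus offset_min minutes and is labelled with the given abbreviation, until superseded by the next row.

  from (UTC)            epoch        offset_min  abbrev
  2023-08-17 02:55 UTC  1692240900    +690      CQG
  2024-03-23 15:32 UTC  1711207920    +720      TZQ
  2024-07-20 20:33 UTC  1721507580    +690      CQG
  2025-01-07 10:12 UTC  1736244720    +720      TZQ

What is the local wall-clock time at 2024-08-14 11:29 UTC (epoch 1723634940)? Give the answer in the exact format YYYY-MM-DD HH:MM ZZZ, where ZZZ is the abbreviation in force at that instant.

2024-08-14 22:59 CQG

Query: 2024-08-14 11:29 UTC
Rule 3/4 (CQG, +11:30): 2024-07-20 20:33 UTC ≤ query < 2025-01-07 10:12 UTC
11·60 + 29 + 690 = 1379 min
1379 = 0·1440 + 1379; 1379 = 22·60 + 59 → 22:59, same day
→ 2024-08-14 22:59 CQG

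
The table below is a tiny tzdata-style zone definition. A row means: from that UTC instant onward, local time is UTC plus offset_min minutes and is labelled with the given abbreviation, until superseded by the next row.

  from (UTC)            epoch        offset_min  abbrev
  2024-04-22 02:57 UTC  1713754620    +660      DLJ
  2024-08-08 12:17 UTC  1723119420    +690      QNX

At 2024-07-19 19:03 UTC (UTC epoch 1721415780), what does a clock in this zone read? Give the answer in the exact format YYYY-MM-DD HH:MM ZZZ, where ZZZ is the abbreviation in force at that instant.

Query: 2024-07-19 19:03 UTC
Rule 1/2 (DLJ, +11:00): 2024-04-22 02:57 UTC ≤ query < 2024-08-08 12:17 UTC
19·60 + 3 + 660 = 1803 min
1803 = 1·1440 + 363; 363 = 6·60 + 3 → 06:03, 2024-07-19 + 1 day = 2024-07-20
→ 2024-07-20 06:03 DLJ

2024-07-20 06:03 DLJ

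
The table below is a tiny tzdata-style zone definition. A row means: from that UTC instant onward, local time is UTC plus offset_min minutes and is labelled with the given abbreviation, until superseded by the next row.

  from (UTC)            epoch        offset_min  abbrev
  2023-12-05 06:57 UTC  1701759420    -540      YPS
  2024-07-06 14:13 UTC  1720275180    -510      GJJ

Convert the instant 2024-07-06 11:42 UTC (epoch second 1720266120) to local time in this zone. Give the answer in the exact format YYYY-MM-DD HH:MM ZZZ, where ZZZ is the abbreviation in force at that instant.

2024-07-06 02:42 YPS

Query: 2024-07-06 11:42 UTC
Rule 1/2 (YPS, -09:00): 2023-12-05 06:57 UTC ≤ query < 2024-07-06 14:13 UTC
11·60 + 42 - 540 = 162 min
162 = 0·1440 + 162; 162 = 2·60 + 42 → 02:42, same day
→ 2024-07-06 02:42 YPS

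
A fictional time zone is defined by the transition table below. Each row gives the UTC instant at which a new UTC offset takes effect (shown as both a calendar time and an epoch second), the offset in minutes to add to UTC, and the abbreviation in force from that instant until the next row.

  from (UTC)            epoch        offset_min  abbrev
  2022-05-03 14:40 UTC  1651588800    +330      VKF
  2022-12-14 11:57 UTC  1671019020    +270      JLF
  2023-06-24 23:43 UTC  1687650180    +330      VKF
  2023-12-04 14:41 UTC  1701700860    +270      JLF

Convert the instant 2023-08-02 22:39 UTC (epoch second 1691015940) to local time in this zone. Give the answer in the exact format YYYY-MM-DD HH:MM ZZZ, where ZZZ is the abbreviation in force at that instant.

2023-08-03 04:09 VKF

Query: 2023-08-02 22:39 UTC
Rule 3/4 (VKF, +05:30): 2023-06-24 23:43 UTC ≤ query < 2023-12-04 14:41 UTC
22·60 + 39 + 330 = 1689 min
1689 = 1·1440 + 249; 249 = 4·60 + 9 → 04:09, 2023-08-02 + 1 day = 2023-08-03
→ 2023-08-03 04:09 VKF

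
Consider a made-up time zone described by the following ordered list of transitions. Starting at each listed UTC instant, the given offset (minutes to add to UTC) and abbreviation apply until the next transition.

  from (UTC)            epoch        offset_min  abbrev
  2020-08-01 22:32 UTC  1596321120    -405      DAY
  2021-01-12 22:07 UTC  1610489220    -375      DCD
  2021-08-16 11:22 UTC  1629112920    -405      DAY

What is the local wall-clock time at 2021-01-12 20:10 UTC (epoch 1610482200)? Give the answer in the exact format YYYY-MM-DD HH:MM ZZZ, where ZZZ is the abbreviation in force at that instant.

2021-01-12 13:25 DAY

Query: 2021-01-12 20:10 UTC
Rule 1/3 (DAY, -06:45): 2020-08-01 22:32 UTC ≤ query < 2021-01-12 22:07 UTC
20·60 + 10 - 405 = 805 min
805 = 0·1440 + 805; 805 = 13·60 + 25 → 13:25, same day
→ 2021-01-12 13:25 DAY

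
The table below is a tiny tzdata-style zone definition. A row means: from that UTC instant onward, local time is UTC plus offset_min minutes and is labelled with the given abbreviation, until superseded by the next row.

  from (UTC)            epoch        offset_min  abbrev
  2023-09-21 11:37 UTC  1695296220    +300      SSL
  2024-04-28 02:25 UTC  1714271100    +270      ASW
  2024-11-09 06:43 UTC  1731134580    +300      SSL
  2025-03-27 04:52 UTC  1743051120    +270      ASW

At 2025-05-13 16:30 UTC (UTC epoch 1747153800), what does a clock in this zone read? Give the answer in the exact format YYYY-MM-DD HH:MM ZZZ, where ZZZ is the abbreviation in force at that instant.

2025-05-13 21:00 ASW

Query: 2025-05-13 16:30 UTC
Rule 4/4 (ASW, +04:30): 2025-03-27 04:52 UTC ≤ query < +∞
16·60 + 30 + 270 = 1260 min
1260 = 0·1440 + 1260; 1260 = 21·60 + 0 → 21:00, same day
→ 2025-05-13 21:00 ASW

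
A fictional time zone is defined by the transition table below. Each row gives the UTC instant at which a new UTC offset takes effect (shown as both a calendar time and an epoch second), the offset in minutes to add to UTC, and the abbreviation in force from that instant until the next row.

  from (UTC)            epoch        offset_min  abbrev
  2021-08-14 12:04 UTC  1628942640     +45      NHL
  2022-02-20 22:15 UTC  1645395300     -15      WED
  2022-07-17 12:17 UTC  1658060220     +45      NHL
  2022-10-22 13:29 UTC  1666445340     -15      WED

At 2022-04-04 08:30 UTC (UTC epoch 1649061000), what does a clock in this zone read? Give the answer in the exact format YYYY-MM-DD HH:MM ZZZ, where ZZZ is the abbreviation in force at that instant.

2022-04-04 08:15 WED

Query: 2022-04-04 08:30 UTC
Rule 2/4 (WED, -00:15): 2022-02-20 22:15 UTC ≤ query < 2022-07-17 12:17 UTC
8·60 + 30 - 15 = 495 min
495 = 0·1440 + 495; 495 = 8·60 + 15 → 08:15, same day
→ 2022-04-04 08:15 WED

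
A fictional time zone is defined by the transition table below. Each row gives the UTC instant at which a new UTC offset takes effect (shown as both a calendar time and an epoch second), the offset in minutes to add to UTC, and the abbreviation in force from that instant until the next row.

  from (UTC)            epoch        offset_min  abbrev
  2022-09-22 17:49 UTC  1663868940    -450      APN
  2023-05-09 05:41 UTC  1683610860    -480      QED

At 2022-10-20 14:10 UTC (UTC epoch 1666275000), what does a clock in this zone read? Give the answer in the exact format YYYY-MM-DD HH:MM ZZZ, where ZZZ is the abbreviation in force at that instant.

2022-10-20 06:40 APN

Query: 2022-10-20 14:10 UTC
Rule 1/2 (APN, -07:30): 2022-09-22 17:49 UTC ≤ query < 2023-05-09 05:41 UTC
14·60 + 10 - 450 = 400 min
400 = 0·1440 + 400; 400 = 6·60 + 40 → 06:40, same day
→ 2022-10-20 06:40 APN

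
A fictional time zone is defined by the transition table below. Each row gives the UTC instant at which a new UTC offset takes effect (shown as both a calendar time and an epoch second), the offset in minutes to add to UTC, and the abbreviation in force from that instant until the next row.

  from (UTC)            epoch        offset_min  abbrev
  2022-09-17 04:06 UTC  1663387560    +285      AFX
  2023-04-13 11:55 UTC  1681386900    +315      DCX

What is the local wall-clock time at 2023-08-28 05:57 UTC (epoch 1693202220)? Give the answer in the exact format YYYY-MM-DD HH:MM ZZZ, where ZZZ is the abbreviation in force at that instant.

2023-08-28 11:12 DCX

Query: 2023-08-28 05:57 UTC
Rule 2/2 (DCX, +05:15): 2023-04-13 11:55 UTC ≤ query < +∞
5·60 + 57 + 315 = 672 min
672 = 0·1440 + 672; 672 = 11·60 + 12 → 11:12, same day
→ 2023-08-28 11:12 DCX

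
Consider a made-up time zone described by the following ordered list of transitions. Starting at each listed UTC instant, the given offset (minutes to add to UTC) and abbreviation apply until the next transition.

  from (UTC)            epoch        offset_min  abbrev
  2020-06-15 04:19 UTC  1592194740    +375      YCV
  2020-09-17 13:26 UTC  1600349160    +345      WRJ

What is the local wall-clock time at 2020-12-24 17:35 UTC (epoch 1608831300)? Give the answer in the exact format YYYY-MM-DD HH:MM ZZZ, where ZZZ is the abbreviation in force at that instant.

2020-12-24 23:20 WRJ

Query: 2020-12-24 17:35 UTC
Rule 2/2 (WRJ, +05:45): 2020-09-17 13:26 UTC ≤ query < +∞
17·60 + 35 + 345 = 1400 min
1400 = 0·1440 + 1400; 1400 = 23·60 + 20 → 23:20, same day
→ 2020-12-24 23:20 WRJ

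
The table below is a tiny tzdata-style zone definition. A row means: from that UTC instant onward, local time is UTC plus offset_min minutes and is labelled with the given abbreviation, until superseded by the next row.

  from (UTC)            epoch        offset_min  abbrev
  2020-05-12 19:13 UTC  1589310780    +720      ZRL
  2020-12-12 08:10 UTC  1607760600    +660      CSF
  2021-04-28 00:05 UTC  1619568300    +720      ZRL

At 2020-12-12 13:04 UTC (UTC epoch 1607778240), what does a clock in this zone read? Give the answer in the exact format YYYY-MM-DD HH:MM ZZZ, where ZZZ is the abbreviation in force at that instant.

2020-12-13 00:04 CSF

Query: 2020-12-12 13:04 UTC
Rule 2/3 (CSF, +11:00): 2020-12-12 08:10 UTC ≤ query < 2021-04-28 00:05 UTC
13·60 + 4 + 660 = 1444 min
1444 = 1·1440 + 4; 4 = 0·60 + 4 → 00:04, 2020-12-12 + 1 day = 2020-12-13
→ 2020-12-13 00:04 CSF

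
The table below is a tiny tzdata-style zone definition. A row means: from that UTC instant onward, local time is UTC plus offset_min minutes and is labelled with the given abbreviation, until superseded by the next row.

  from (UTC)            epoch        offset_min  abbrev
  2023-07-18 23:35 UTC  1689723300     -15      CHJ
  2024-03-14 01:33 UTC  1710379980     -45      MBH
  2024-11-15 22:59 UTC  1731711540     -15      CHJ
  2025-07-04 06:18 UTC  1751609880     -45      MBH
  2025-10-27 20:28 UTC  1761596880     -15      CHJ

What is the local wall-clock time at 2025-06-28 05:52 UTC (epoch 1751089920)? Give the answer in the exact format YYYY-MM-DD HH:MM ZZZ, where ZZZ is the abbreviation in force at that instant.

2025-06-28 05:37 CHJ

Query: 2025-06-28 05:52 UTC
Rule 3/5 (CHJ, -00:15): 2024-11-15 22:59 UTC ≤ query < 2025-07-04 06:18 UTC
5·60 + 52 - 15 = 337 min
337 = 0·1440 + 337; 337 = 5·60 + 37 → 05:37, same day
→ 2025-06-28 05:37 CHJ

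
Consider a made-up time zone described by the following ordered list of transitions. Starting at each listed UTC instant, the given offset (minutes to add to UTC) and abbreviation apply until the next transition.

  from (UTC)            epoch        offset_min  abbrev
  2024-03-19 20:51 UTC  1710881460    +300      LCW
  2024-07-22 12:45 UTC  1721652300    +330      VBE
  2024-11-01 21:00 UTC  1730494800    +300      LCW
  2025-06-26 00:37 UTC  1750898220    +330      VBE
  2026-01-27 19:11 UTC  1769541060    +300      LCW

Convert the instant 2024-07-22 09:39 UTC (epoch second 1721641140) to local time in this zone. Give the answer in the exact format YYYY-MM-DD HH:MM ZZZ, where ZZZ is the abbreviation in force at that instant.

2024-07-22 14:39 LCW

Query: 2024-07-22 09:39 UTC
Rule 1/5 (LCW, +05:00): 2024-03-19 20:51 UTC ≤ query < 2024-07-22 12:45 UTC
9·60 + 39 + 300 = 879 min
879 = 0·1440 + 879; 879 = 14·60 + 39 → 14:39, same day
→ 2024-07-22 14:39 LCW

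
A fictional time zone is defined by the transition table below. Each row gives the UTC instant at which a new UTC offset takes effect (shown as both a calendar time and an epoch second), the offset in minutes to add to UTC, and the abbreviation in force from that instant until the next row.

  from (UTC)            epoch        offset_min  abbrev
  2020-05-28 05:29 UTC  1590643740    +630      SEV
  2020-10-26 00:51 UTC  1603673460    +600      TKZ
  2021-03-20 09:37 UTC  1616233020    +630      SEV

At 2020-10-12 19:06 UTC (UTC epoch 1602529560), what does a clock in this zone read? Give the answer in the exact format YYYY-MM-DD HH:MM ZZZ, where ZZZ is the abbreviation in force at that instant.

Query: 2020-10-12 19:06 UTC
Rule 1/3 (SEV, +10:30): 2020-05-28 05:29 UTC ≤ query < 2020-10-26 00:51 UTC
19·60 + 6 + 630 = 1776 min
1776 = 1·1440 + 336; 336 = 5·60 + 36 → 05:36, 2020-10-12 + 1 day = 2020-10-13
→ 2020-10-13 05:36 SEV

2020-10-13 05:36 SEV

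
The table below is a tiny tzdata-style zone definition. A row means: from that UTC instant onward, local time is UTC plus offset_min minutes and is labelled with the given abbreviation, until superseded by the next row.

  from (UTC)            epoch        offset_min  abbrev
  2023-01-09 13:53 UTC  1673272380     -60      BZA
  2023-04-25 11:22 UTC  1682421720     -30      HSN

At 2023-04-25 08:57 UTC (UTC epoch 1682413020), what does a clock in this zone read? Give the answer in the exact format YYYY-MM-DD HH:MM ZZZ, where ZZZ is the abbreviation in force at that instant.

Query: 2023-04-25 08:57 UTC
Rule 1/2 (BZA, -01:00): 2023-01-09 13:53 UTC ≤ query < 2023-04-25 11:22 UTC
8·60 + 57 - 60 = 477 min
477 = 0·1440 + 477; 477 = 7·60 + 57 → 07:57, same day
→ 2023-04-25 07:57 BZA

2023-04-25 07:57 BZA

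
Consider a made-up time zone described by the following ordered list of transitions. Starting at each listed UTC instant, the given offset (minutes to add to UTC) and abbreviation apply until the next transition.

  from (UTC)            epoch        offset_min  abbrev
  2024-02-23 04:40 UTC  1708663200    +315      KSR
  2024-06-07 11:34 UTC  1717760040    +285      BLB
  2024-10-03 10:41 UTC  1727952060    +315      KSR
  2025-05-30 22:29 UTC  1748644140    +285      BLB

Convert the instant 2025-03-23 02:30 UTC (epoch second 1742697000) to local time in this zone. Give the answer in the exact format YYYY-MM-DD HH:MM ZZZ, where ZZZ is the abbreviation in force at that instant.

2025-03-23 07:45 KSR

Query: 2025-03-23 02:30 UTC
Rule 3/4 (KSR, +05:15): 2024-10-03 10:41 UTC ≤ query < 2025-05-30 22:29 UTC
2·60 + 30 + 315 = 465 min
465 = 0·1440 + 465; 465 = 7·60 + 45 → 07:45, same day
→ 2025-03-23 07:45 KSR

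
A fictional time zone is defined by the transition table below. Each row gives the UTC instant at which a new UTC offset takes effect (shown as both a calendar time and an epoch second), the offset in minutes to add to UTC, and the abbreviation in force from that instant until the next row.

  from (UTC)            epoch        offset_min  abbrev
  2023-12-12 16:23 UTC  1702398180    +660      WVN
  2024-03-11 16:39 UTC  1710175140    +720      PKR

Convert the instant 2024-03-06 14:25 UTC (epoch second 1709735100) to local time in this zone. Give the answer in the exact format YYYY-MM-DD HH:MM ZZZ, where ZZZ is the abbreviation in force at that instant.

2024-03-07 01:25 WVN

Query: 2024-03-06 14:25 UTC
Rule 1/2 (WVN, +11:00): 2023-12-12 16:23 UTC ≤ query < 2024-03-11 16:39 UTC
14·60 + 25 + 660 = 1525 min
1525 = 1·1440 + 85; 85 = 1·60 + 25 → 01:25, 2024-03-06 + 1 day = 2024-03-07
→ 2024-03-07 01:25 WVN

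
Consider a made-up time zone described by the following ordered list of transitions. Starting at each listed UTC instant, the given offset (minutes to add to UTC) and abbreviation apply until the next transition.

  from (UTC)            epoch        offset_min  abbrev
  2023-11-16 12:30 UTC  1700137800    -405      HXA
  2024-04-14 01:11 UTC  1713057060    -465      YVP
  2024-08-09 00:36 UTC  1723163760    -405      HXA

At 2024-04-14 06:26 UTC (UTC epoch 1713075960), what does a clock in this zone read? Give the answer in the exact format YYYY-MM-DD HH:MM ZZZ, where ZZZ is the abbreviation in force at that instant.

2024-04-13 22:41 YVP

Query: 2024-04-14 06:26 UTC
Rule 2/3 (YVP, -07:45): 2024-04-14 01:11 UTC ≤ query < 2024-08-09 00:36 UTC
6·60 + 26 - 465 = -79 min
-79 = -1·1440 + 1361; 1361 = 22·60 + 41 → 22:41, 2024-04-14 - 1 day = 2024-04-13
→ 2024-04-13 22:41 YVP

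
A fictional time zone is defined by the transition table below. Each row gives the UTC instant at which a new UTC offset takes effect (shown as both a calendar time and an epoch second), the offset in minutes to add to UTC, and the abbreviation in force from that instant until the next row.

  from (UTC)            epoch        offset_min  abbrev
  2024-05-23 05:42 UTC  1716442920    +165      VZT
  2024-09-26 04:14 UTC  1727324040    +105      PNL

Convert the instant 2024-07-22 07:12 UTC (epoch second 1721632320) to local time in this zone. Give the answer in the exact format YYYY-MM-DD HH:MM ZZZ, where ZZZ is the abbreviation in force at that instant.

2024-07-22 09:57 VZT

Query: 2024-07-22 07:12 UTC
Rule 1/2 (VZT, +02:45): 2024-05-23 05:42 UTC ≤ query < 2024-09-26 04:14 UTC
7·60 + 12 + 165 = 597 min
597 = 0·1440 + 597; 597 = 9·60 + 57 → 09:57, same day
→ 2024-07-22 09:57 VZT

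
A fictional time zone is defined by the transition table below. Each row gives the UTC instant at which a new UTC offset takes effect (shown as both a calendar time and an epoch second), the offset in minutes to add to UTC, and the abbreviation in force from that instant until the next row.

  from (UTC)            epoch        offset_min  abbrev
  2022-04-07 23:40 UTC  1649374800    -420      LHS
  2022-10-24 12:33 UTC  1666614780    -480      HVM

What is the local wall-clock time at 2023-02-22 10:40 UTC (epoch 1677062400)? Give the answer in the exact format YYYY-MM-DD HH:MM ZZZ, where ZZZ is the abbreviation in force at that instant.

Query: 2023-02-22 10:40 UTC
Rule 2/2 (HVM, -08:00): 2022-10-24 12:33 UTC ≤ query < +∞
10·60 + 40 - 480 = 160 min
160 = 0·1440 + 160; 160 = 2·60 + 40 → 02:40, same day
→ 2023-02-22 02:40 HVM

2023-02-22 02:40 HVM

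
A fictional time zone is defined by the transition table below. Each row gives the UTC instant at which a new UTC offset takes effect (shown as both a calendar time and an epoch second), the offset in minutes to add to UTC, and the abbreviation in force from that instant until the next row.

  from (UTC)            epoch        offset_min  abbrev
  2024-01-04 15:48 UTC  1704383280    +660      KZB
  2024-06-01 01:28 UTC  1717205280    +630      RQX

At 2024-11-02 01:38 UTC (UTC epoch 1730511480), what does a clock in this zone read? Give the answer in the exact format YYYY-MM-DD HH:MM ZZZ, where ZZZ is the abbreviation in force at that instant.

Query: 2024-11-02 01:38 UTC
Rule 2/2 (RQX, +10:30): 2024-06-01 01:28 UTC ≤ query < +∞
1·60 + 38 + 630 = 728 min
728 = 0·1440 + 728; 728 = 12·60 + 8 → 12:08, same day
→ 2024-11-02 12:08 RQX

2024-11-02 12:08 RQX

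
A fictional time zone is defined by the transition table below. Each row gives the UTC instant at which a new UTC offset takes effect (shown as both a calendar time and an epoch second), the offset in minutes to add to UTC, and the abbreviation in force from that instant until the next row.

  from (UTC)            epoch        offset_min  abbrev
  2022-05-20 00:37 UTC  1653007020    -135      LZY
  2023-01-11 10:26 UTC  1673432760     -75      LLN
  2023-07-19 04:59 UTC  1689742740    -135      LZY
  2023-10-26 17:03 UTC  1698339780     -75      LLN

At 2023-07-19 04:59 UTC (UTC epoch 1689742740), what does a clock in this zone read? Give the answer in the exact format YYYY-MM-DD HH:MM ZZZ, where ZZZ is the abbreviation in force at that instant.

2023-07-19 02:44 LZY

Query: 2023-07-19 04:59 UTC
Rule 3/4 (LZY, -02:15): 2023-07-19 04:59 UTC ≤ query < 2023-10-26 17:03 UTC
4·60 + 59 - 135 = 164 min
164 = 0·1440 + 164; 164 = 2·60 + 44 → 02:44, same day
→ 2023-07-19 02:44 LZY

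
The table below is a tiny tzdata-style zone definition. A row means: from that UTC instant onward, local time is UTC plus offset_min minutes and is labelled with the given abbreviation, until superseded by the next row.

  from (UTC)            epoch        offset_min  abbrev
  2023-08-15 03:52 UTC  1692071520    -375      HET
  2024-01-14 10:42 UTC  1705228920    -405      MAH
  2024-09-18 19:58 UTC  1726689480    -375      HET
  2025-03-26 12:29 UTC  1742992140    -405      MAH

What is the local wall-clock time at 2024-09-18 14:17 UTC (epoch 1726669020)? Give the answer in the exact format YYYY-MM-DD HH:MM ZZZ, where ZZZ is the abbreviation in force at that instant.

Query: 2024-09-18 14:17 UTC
Rule 2/4 (MAH, -06:45): 2024-01-14 10:42 UTC ≤ query < 2024-09-18 19:58 UTC
14·60 + 17 - 405 = 452 min
452 = 0·1440 + 452; 452 = 7·60 + 32 → 07:32, same day
→ 2024-09-18 07:32 MAH

2024-09-18 07:32 MAH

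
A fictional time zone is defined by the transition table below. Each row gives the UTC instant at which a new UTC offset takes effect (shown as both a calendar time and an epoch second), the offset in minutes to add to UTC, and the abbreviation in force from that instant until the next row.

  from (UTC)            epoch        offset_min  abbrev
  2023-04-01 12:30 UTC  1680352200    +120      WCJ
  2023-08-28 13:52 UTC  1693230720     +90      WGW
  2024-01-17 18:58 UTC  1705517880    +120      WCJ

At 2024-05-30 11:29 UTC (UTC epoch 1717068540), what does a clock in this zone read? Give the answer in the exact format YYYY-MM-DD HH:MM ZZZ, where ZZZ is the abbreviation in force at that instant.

2024-05-30 13:29 WCJ

Query: 2024-05-30 11:29 UTC
Rule 3/3 (WCJ, +02:00): 2024-01-17 18:58 UTC ≤ query < +∞
11·60 + 29 + 120 = 809 min
809 = 0·1440 + 809; 809 = 13·60 + 29 → 13:29, same day
→ 2024-05-30 13:29 WCJ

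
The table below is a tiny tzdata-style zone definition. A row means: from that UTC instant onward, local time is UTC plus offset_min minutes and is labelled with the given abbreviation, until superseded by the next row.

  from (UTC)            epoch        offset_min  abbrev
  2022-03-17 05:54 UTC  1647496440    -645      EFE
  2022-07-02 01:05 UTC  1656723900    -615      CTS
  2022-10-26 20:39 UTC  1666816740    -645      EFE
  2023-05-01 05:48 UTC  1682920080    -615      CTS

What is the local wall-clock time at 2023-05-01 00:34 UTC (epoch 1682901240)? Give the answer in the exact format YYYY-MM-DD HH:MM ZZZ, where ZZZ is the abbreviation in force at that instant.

2023-04-30 13:49 EFE

Query: 2023-05-01 00:34 UTC
Rule 3/4 (EFE, -10:45): 2022-10-26 20:39 UTC ≤ query < 2023-05-01 05:48 UTC
0·60 + 34 - 645 = -611 min
-611 = -1·1440 + 829; 829 = 13·60 + 49 → 13:49, 2023-05-01 - 1 day = 2023-04-30
→ 2023-04-30 13:49 EFE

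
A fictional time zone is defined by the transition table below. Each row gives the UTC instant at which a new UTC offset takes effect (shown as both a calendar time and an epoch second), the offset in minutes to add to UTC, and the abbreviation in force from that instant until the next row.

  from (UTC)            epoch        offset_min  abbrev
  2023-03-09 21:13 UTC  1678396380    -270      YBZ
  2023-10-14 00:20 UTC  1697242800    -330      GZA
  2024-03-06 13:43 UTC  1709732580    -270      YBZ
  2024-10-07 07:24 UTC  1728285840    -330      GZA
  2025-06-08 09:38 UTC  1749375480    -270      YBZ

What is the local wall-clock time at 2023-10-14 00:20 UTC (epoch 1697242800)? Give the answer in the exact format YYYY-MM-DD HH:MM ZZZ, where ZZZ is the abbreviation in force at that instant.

Query: 2023-10-14 00:20 UTC
Rule 2/5 (GZA, -05:30): 2023-10-14 00:20 UTC ≤ query < 2024-03-06 13:43 UTC
0·60 + 20 - 330 = -310 min
-310 = -1·1440 + 1130; 1130 = 18·60 + 50 → 18:50, 2023-10-14 - 1 day = 2023-10-13
→ 2023-10-13 18:50 GZA

2023-10-13 18:50 GZA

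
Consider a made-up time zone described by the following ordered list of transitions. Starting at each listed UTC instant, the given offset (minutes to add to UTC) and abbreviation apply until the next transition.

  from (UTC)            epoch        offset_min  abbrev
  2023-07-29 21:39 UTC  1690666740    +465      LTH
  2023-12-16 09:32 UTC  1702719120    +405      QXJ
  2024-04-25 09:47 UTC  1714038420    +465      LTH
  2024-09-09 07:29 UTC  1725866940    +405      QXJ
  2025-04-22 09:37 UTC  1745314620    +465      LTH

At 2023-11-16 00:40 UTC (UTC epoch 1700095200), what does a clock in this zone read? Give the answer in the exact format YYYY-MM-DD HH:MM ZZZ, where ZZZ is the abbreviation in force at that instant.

Query: 2023-11-16 00:40 UTC
Rule 1/5 (LTH, +07:45): 2023-07-29 21:39 UTC ≤ query < 2023-12-16 09:32 UTC
0·60 + 40 + 465 = 505 min
505 = 0·1440 + 505; 505 = 8·60 + 25 → 08:25, same day
→ 2023-11-16 08:25 LTH

2023-11-16 08:25 LTH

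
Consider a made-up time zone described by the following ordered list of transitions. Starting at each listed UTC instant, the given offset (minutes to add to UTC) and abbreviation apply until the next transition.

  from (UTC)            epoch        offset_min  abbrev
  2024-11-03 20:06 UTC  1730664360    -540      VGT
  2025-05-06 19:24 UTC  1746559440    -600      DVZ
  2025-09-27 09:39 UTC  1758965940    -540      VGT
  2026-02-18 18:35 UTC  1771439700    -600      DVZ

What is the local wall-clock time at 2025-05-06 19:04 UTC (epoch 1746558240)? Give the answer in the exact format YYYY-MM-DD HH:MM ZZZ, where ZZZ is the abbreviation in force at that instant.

2025-05-06 10:04 VGT

Query: 2025-05-06 19:04 UTC
Rule 1/4 (VGT, -09:00): 2024-11-03 20:06 UTC ≤ query < 2025-05-06 19:24 UTC
19·60 + 4 - 540 = 604 min
604 = 0·1440 + 604; 604 = 10·60 + 4 → 10:04, same day
→ 2025-05-06 10:04 VGT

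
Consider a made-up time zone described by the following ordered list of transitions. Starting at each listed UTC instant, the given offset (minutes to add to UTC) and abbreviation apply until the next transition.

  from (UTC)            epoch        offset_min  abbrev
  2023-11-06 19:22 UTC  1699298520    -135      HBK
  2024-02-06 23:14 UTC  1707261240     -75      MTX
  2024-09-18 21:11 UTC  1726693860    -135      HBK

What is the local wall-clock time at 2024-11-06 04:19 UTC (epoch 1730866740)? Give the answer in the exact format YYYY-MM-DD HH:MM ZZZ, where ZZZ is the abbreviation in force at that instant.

Query: 2024-11-06 04:19 UTC
Rule 3/3 (HBK, -02:15): 2024-09-18 21:11 UTC ≤ query < +∞
4·60 + 19 - 135 = 124 min
124 = 0·1440 + 124; 124 = 2·60 + 4 → 02:04, same day
→ 2024-11-06 02:04 HBK

2024-11-06 02:04 HBK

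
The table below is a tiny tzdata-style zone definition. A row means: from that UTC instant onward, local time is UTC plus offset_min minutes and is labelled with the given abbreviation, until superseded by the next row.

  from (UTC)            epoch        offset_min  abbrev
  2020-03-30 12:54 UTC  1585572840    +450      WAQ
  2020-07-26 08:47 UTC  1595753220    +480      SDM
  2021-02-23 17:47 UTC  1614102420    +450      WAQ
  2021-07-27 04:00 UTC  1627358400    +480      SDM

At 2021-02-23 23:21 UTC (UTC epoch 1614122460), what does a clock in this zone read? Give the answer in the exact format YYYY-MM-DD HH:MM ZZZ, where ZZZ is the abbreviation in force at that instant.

2021-02-24 06:51 WAQ

Query: 2021-02-23 23:21 UTC
Rule 3/4 (WAQ, +07:30): 2021-02-23 17:47 UTC ≤ query < 2021-07-27 04:00 UTC
23·60 + 21 + 450 = 1851 min
1851 = 1·1440 + 411; 411 = 6·60 + 51 → 06:51, 2021-02-23 + 1 day = 2021-02-24
→ 2021-02-24 06:51 WAQ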